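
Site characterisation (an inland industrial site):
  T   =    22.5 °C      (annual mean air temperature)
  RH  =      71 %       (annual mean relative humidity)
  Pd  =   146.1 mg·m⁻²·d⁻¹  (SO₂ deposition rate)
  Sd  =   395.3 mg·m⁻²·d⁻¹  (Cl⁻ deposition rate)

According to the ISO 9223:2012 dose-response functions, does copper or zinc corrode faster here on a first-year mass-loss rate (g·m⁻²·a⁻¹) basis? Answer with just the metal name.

copper: f(T) = -0.080·(T−10) [T>10 °C] = -1.0000
  sulphur-dioxide contribution → 0.4699 μm/a
  chloride contribution → 1.999 μm/a
  ⇒ r_corr(copper) = 2.469 μm/a
  mass loss = 2.469 μm/a × 8.96 g/cm³ = 22.12 g·m⁻²·a⁻¹
zinc: f(T) = -0.071·(T−10) [T>10 °C] = -0.8875
  sulphur-dioxide contribution → 1.247 μm/a
  chloride contribution → 6.318 μm/a
  total first-year rate 7.565 μm/a
  mass loss = 7.565 μm/a × 7.14 g/cm³ = 54.01 g·m⁻²·a⁻¹
Ordering by g·m⁻²·a⁻¹: zinc (54) > copper (22.1)

zinc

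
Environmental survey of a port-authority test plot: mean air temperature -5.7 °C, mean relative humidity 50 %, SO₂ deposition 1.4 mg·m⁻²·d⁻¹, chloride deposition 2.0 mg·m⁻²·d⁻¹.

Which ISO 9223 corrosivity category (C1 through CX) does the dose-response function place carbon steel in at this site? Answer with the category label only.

carbon steel: temperature factor f = +0.150·(-15.7) = -2.3550
  SO₂ term: 1.77·1.4^0.52·exp(0.02·50-2.3550) = 0.5439
  Sd branch = 0.102·Sd^0.62·e^(0.033·RH+0.04·T) = 0.6498 μm/a
  r_corr = 0.5439 + 0.6498 = 1.194 μm/a
ISO 9223 Table 2 (carbon steel): 0 < 1.19 ≤ 1.3 μm/a ⇒ C1

C1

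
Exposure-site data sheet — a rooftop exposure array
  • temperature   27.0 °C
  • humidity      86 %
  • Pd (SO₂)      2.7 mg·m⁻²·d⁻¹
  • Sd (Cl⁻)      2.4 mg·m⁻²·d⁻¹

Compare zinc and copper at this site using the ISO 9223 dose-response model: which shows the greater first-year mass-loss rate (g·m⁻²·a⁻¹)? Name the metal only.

copper

zinc: T>10 °C ⇒ hinge -0.071·(27.0−10) = -1.2070
  sulphur-dioxide contribution → 0.3121 μm/a
  chloride contribution → 0.5692 μm/a
  ⇒ r_corr(zinc) = 0.8813 μm/a
  mass loss = 0.8813 μm/a × 7.14 g/cm³ = 6.292 g·m⁻²·a⁻¹
copper: T>10 °C ⇒ hinge -0.080·(27.0−10) = -1.3600
  sulphur-dioxide contribution → 0.2814 μm/a
  chloride contribution → 1.078 μm/a
  ⇒ r_corr(copper) = 1.359 μm/a
  mass loss = 1.359 μm/a × 8.96 g/cm³ = 12.18 g·m⁻²·a⁻¹
Ordering by g·m⁻²·a⁻¹: copper (12.2) > zinc (6.29)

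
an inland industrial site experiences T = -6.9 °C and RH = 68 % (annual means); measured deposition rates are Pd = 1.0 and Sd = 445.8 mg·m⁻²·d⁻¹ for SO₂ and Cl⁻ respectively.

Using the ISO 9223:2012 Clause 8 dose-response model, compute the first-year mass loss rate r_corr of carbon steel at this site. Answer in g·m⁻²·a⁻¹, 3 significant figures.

carbon steel: temperature factor f = +0.150·(-16.9) = -2.5350
  Pd branch = 1.77·Pd^0.52·e^(0.02·RH+f) = 0.5466 μm/a
  Cl⁻ term: 0.102·445.8^0.62·exp(0.033·68+0.04·-6.9) = 32.04
  r_corr = 0.5466 + 32.04 = 32.59 μm/a
Convert to mass loss: 32.59 μm/a × 7.85 g/cm³ = 255.8 g·m⁻²·a⁻¹

r_corr = 256 g·m⁻²·a⁻¹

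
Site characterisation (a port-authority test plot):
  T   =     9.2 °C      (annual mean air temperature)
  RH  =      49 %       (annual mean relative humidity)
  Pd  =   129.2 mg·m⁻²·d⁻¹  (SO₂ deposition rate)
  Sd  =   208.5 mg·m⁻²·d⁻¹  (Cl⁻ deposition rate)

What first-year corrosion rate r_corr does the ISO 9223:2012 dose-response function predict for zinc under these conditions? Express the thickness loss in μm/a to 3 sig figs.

r_corr = 2.20 μm/a

zinc: temperature factor f = +0.038·(-0.8) = -0.0304
  sulphur-dioxide contribution → 1.012 μm/a
  chloride contribution → 1.188 μm/a
  ⇒ r_corr(zinc) = 2.2 μm/a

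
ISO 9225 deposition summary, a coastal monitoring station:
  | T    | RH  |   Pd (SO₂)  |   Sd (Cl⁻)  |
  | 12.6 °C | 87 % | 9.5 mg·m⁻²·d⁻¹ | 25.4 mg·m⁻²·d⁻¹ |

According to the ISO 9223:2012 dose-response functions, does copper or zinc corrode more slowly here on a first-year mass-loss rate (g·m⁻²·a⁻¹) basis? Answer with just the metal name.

copper: f(T) = -0.080·(T−10) [T>10 °C] = -0.2080
  sulphur-dioxide contribution → 1.31 μm/a
  chloride contribution → 1.043 μm/a
  total first-year rate 2.354 μm/a
  mass loss = 2.354 μm/a × 8.96 g/cm³ = 21.09 g·m⁻²·a⁻¹
zinc: temperature factor f = -0.071·(2.6) = -0.1846
  sulphur-dioxide contribution → 1.58 μm/a
  chloride contribution → 0.6474 μm/a
  ⇒ r_corr(zinc) = 2.227 μm/a
  mass loss = 2.227 μm/a × 7.14 g/cm³ = 15.9 g·m⁻²·a⁻¹
Ordering by g·m⁻²·a⁻¹: copper (21.1) > zinc (15.9)

zinc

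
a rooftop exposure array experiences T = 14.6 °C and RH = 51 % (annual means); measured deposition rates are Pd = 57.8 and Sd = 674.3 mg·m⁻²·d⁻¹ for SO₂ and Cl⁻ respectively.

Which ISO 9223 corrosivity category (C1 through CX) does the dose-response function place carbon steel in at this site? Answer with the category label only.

carbon steel: temperature factor f = -0.054·(4.6) = -0.2484
  sulphur-dioxide contribution → 31.57 μm/a
  chloride contribution → 55.85 μm/a
  total first-year rate 87.42 μm/a
Category bounds: 80…200 μm/a bracket r_corr ⇒ C5

C5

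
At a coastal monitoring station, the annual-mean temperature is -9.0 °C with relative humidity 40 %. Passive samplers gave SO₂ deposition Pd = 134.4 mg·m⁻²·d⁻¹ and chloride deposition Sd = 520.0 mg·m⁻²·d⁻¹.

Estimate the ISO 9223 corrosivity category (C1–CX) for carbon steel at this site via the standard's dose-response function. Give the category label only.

C2

carbon steel: temperature factor f = +0.150·(-19.0) = -2.8500
  sulphur-dioxide contribution → 2.914 μm/a
  chloride contribution → 12.87 μm/a
  total first-year rate 15.78 μm/a
ISO 9223 Table 2 (carbon steel): 1.3 < 15.8 ≤ 25 μm/a ⇒ C2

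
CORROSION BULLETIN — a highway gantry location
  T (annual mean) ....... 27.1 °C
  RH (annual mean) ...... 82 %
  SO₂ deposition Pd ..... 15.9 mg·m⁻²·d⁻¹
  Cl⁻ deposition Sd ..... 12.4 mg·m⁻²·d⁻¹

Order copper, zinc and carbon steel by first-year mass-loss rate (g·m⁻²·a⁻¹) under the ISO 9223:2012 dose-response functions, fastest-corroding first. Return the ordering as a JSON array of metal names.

["carbon steel", "copper", "zinc"]

copper: temperature factor f = -0.080·(17.1) = -1.3680
  Pd branch = 0.0053·Pd^0.26·e^(0.059·RH+f) = 0.3497 μm/a
  Cl⁻ term: 0.01025·12.4^0.27·exp(0.036·82+0.049·27.1) = 1.461
  r_corr = 0.3497 + 1.461 = 1.811 μm/a
  mass loss = 1.811 μm/a × 8.96 g/cm³ = 16.22 g·m⁻²·a⁻¹
zinc: f(T) = -0.071·(T−10) [T>10 °C] = -1.2141
  SO₂ term: 0.0129·15.9^0.44·exp(0.046·82-1.2141) = 0.5625
  Cl⁻ term: 0.0175·12.4^0.57·exp(0.008·82+0.085·27.1) = 1.418
  r_corr = 0.5625 + 1.418 = 1.98 μm/a
  mass loss = 1.98 μm/a × 7.14 g/cm³ = 14.14 g·m⁻²·a⁻¹
carbon steel: temperature factor f = -0.054·(17.1) = -0.9234
  Pd branch = 1.77·Pd^0.52·e^(0.02·RH+f) = 15.27 μm/a
  Sd branch = 0.102·Sd^0.62·e^(0.033·RH+0.04·T) = 21.5 μm/a
  sum: 15.27 + 21.5 → r_corr = 36.78 μm/a
  mass loss = 36.78 μm/a × 7.85 g/cm³ = 288.7 g·m⁻²·a⁻¹
Ordering by g·m⁻²·a⁻¹: carbon steel (289) > copper (16.2) > zinc (14.1)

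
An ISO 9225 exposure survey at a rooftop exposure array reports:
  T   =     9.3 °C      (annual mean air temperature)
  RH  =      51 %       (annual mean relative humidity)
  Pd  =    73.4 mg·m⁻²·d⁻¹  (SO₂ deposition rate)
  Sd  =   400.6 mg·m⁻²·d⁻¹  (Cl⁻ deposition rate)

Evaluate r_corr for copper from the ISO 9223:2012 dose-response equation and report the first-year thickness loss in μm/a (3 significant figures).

copper: f(T) = +0.126·(T−10) [T≤10 °C] = -0.0882
  SO₂ term: 0.0053·73.4^0.26·exp(0.059·51-0.0882) = 0.3005
  Sd branch = 0.01025·Sd^0.27·e^(0.036·RH+0.049·T) = 0.5114 μm/a
  r_corr = 0.3005 + 0.5114 = 0.8119 μm/a

r_corr = 0.812 μm/a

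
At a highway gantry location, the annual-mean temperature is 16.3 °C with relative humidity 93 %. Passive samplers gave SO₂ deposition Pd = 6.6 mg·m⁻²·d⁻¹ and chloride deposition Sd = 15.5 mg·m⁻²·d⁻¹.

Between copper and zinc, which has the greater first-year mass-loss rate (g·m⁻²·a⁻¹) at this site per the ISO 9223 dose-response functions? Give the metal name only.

copper: f(T) = -0.080·(T−10) [T>10 °C] = -0.5040
  sulphur-dioxide contribution → 1.263 μm/a
  chloride contribution → 1.358 μm/a
  total first-year rate 2.621 μm/a
  mass loss = 2.621 μm/a × 8.96 g/cm³ = 23.49 g·m⁻²·a⁻¹
zinc: T>10 °C ⇒ hinge -0.071·(16.3−10) = -0.4473
  sulphur-dioxide contribution → 1.364 μm/a
  chloride contribution → 0.702 μm/a
  total first-year rate 2.066 μm/a
  mass loss = 2.066 μm/a × 7.14 g/cm³ = 14.75 g·m⁻²·a⁻¹
Ordering by g·m⁻²·a⁻¹: copper (23.5) > zinc (14.8)

copper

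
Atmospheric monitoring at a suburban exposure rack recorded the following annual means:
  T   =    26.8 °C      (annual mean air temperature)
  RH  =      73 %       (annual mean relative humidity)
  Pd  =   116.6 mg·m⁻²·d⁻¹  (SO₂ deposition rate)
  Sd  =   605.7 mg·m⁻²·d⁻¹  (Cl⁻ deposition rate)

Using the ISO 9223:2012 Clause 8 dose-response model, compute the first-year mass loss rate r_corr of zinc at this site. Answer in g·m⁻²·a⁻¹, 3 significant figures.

r_corr = 90.8 g·m⁻²·a⁻¹

zinc: f(T) = -0.071·(T−10) [T>10 °C] = -1.1928
  SO₂ term: 0.0129·116.6^0.44·exp(0.046·73-1.1928) = 0.9126
  Sd branch = 0.0175·Sd^0.57·e^(0.008·RH+0.085·T) = 11.8 μm/a
  sum: 0.9126 + 11.8 → r_corr = 12.71 μm/a
Convert to mass loss: 12.71 μm/a × 7.14 g/cm³ = 90.77 g·m⁻²·a⁻¹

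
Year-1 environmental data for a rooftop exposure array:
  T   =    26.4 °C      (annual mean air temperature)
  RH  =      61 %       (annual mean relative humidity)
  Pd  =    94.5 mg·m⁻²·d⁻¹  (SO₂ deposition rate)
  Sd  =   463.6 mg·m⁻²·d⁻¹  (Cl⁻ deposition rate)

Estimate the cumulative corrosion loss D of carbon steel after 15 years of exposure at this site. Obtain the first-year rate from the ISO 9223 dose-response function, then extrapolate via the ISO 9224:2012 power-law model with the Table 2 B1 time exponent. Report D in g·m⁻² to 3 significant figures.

D(15) = 4.05e+03 g·m⁻²

carbon steel: f(T) = -0.054·(T−10) [T>10 °C] = -0.8856
  SO₂ term: 1.77·94.5^0.52·exp(0.02·61-0.8856) = 26.33
  Cl⁻ term: 0.102·463.6^0.62·exp(0.033·61+0.04·26.4) = 98.73
  sum: 26.33 + 98.73 → r_corr = 125.1 μm/a
Long-term exponent b (ISO 9224 Table 2, B1) = 0.523
  D(15) = 125.1 × 15^0.523 = 125.1 × 4.122 = 515.5 μm
  Mass loss = 515.5 μm × 7.85 g/cm³ = 4047 g·m⁻²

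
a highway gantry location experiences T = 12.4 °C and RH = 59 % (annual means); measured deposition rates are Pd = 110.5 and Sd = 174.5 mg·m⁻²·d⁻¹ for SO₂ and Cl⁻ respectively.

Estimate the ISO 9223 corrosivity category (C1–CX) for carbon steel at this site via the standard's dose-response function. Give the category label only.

carbon steel: T>10 °C ⇒ hinge -0.054·(12.4−10) = -0.1296
  Pd branch = 1.77·Pd^0.52·e^(0.02·RH+f) = 58.44 μm/a
  Sd branch = 0.102·Sd^0.62·e^(0.033·RH+0.04·T) = 28.81 μm/a
  r_corr = 58.44 + 28.81 = 87.25 μm/a
87.2 μm/a falls in (80, 200] for carbon steel → category C5

C5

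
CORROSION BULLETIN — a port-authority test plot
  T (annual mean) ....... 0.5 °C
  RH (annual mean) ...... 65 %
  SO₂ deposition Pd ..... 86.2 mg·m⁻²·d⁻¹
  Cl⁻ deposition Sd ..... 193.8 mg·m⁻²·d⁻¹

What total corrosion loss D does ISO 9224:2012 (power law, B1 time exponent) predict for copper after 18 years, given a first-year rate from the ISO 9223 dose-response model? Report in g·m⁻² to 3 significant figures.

copper: temperature factor f = +0.126·(-9.5) = -1.1970
  sulphur-dioxide contribution → 0.2361 μm/a
  chloride contribution → 0.4521 μm/a
  ⇒ r_corr(copper) = 0.6882 μm/a
Long-term exponent b (ISO 9224 Table 2, B1) = 0.667
  D(18) = 0.6882 × 18^0.667 = 0.6882 × 6.875 = 4.731 μm
  Mass loss = 4.731 μm × 8.96 g/cm³ = 42.39 g·m⁻²

D(18) = 42.4 g·m⁻²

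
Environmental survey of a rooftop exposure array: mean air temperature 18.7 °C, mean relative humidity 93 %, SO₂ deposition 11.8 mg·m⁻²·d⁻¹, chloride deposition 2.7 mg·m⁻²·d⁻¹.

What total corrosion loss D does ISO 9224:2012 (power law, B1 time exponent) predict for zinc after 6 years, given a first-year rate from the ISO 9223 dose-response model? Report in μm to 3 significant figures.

zinc: T>10 °C ⇒ hinge -0.071·(18.7−10) = -0.6177
  SO₂ term: 0.0129·11.8^0.44·exp(0.046·93-0.6177) = 1.485
  Cl⁻ term: 0.0175·2.7^0.57·exp(0.008·93+0.085·18.7) = 0.3179
  r_corr = 1.485 + 0.3179 = 1.803 μm/a
Long-term exponent b (ISO 9224 Table 2, B1) = 0.813
  D(6) = 1.803 × 6^0.813 = 1.803 × 4.292 = 7.74 μm

D(6) = 7.74 μm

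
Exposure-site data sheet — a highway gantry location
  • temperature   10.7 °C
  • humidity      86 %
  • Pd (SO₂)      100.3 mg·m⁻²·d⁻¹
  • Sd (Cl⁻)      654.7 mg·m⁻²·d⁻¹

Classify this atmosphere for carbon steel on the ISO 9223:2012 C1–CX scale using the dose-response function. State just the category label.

carbon steel: temperature factor f = -0.054·(0.7) = -0.0378
  Pd branch = 1.77·Pd^0.52·e^(0.02·RH+f) = 104.5 μm/a
  Cl⁻ term: 0.102·654.7^0.62·exp(0.033·86+0.04·10.7) = 148.9
  sum: 104.5 + 148.9 → r_corr = 253.4 μm/a
Category bounds: 200…700 μm/a bracket r_corr ⇒ CX

CX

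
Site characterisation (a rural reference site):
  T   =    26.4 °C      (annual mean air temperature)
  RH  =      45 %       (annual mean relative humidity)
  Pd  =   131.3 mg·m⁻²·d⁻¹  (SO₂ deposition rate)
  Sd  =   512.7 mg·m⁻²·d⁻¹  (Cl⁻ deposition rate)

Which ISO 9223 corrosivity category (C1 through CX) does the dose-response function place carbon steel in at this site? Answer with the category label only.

C5

carbon steel: T>10 °C ⇒ hinge -0.054·(26.4−10) = -0.8856
  SO₂ term: 1.77·131.3^0.52·exp(0.02·45-0.8856) = 22.68
  Cl⁻ term: 0.102·512.7^0.62·exp(0.033·45+0.04·26.4) = 61.98
  r_corr = 22.68 + 61.98 = 84.67 μm/a
ISO 9223 Table 2 (carbon steel): 80 < 84.7 ≤ 200 μm/a ⇒ C5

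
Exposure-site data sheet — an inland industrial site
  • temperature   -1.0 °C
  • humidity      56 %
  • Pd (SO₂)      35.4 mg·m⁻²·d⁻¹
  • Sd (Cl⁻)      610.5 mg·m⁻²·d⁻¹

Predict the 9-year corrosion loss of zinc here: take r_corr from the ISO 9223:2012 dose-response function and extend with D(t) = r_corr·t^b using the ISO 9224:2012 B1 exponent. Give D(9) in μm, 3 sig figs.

zinc: T≤10 °C ⇒ hinge +0.038·(-1.0−10) = -0.4180
  SO₂ term: 0.0129·35.4^0.44·exp(0.046·56-0.4180) = 0.5362
  Cl⁻ term: 0.0175·610.5^0.57·exp(0.008·56+0.085·-1.0) = 0.9739
  sum: 0.5362 + 0.9739 → r_corr = 1.51 μm/a
Power-law: D(9) = r_corr · 9^0.813
  D(9) = 1.51 × 9^0.813 = 1.51 × 5.968 = 9.012 μm

D(9) = 9.01 μm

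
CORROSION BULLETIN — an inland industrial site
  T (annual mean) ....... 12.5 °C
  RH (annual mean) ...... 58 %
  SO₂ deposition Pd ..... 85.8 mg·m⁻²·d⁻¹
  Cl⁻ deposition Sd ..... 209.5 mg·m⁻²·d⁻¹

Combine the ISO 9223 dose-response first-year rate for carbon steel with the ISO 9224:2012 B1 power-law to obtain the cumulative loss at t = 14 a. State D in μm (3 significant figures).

D(14) = 323 μm

carbon steel: f(T) = -0.054·(T−10) [T>10 °C] = -0.1350
  Pd branch = 1.77·Pd^0.52·e^(0.02·RH+f) = 49.95 μm/a
  Sd branch = 0.102·Sd^0.62·e^(0.033·RH+0.04·T) = 31.34 μm/a
  sum: 49.95 + 31.34 → r_corr = 81.29 μm/a
Long-term exponent b (ISO 9224 Table 2, B1) = 0.523
  D(14) = 81.29 × 14^0.523 = 81.29 × 3.976 = 323.2 μm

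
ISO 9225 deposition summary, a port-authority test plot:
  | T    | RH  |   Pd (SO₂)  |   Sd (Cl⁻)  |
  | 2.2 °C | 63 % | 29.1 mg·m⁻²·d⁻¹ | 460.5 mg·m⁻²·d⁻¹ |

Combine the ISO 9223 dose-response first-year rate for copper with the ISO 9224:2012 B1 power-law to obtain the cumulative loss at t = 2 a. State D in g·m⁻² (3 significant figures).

D(2) = 11.0 g·m⁻²

copper: f(T) = +0.126·(T−10) [T≤10 °C] = -0.9828
  SO₂ term: 0.0053·29.1^0.26·exp(0.059·63-0.9828) = 0.196
  Sd branch = 0.01025·Sd^0.27·e^(0.036·RH+0.049·T) = 0.5776 μm/a
  r_corr = 0.196 + 0.5776 = 0.7736 μm/a
ISO 9224: D(t) = r_corr · t^b with b = 0.667 (copper, B1)
  D(2) = 0.7736 × 2^0.667 = 0.7736 × 1.588 = 1.228 μm
  Mass loss = 1.228 μm × 8.96 g/cm³ = 11.01 g·m⁻²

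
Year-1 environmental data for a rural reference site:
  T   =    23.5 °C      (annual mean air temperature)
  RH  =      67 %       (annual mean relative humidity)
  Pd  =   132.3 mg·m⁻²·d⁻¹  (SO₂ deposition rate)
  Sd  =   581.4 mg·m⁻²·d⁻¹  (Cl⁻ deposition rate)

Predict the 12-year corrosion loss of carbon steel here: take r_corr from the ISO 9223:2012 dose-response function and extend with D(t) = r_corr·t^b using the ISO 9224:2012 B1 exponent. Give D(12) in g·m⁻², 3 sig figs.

carbon steel: f(T) = -0.054·(T−10) [T>10 °C] = -0.7290
  sulphur-dioxide contribution → 41.36 μm/a
  chloride contribution → 123.3 μm/a
  ⇒ r_corr(carbon steel) = 164.7 μm/a
ISO 9224: D(t) = r_corr · t^b with b = 0.523 (carbon steel, B1)
  D(12) = 164.7 × 12^0.523 = 164.7 × 3.668 = 604 μm
  Mass loss = 604 μm × 7.85 g/cm³ = 4741 g·m⁻²

D(12) = 4.74e+03 g·m⁻²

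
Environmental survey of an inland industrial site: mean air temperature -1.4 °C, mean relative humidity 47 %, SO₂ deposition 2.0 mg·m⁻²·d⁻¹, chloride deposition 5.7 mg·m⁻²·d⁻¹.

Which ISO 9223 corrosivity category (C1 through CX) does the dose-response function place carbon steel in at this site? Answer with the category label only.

carbon steel: temperature factor f = +0.150·(-11.4) = -1.7100
  sulphur-dioxide contribution → 1.175 μm/a
  chloride contribution → 1.338 μm/a
  total first-year rate 2.513 μm/a
Category bounds: 1.3…25 μm/a bracket r_corr ⇒ C2

C2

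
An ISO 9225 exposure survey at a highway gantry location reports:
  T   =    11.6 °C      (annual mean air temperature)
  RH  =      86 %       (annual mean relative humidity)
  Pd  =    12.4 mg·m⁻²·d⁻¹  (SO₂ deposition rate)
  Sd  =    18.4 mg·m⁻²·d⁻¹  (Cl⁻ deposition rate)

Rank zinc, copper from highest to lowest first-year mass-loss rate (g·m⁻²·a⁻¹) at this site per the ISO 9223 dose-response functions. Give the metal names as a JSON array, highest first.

zinc: temperature factor f = -0.071·(1.6) = -0.1136
  SO₂ term: 0.0129·12.4^0.44·exp(0.046·86-0.1136) = 1.821
  Sd branch = 0.0175·Sd^0.57·e^(0.008·RH+0.085·T) = 0.4909 μm/a
  r_corr = 1.821 + 0.4909 = 2.312 μm/a
  mass loss = 2.312 μm/a × 7.14 g/cm³ = 16.51 g·m⁻²·a⁻¹
copper: temperature factor f = -0.080·(1.6) = -0.1280
  SO₂ term: 0.0053·12.4^0.26·exp(0.059·86-0.1280) = 1.434
  Cl⁻ term: 0.01025·18.4^0.27·exp(0.036·86+0.049·11.6) = 0.8783
  sum: 1.434 + 0.8783 → r_corr = 2.312 μm/a
  mass loss = 2.312 μm/a × 8.96 g/cm³ = 20.72 g·m⁻²·a⁻¹
Ordering by g·m⁻²·a⁻¹: copper (20.7) > zinc (16.5)

["copper", "zinc"]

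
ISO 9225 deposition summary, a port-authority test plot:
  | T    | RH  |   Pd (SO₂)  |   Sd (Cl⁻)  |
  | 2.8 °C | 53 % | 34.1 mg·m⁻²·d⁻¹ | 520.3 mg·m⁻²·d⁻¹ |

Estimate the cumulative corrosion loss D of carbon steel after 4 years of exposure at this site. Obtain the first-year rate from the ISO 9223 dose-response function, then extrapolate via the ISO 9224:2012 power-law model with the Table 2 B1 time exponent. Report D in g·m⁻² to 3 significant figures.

carbon steel: temperature factor f = +0.150·(-7.2) = -1.0800
  Pd branch = 1.77·Pd^0.52·e^(0.02·RH+f) = 10.87 μm/a
  Sd branch = 0.102·Sd^0.62·e^(0.033·RH+0.04·T) = 31.69 μm/a
  sum: 10.87 + 31.69 → r_corr = 42.56 μm/a
Power-law: D(4) = r_corr · 4^0.523
  D(4) = 42.56 × 4^0.523 = 42.56 × 2.065 = 87.88 μm
  Mass loss = 87.88 μm × 7.85 g/cm³ = 689.9 g·m⁻²

D(4) = 690 g·m⁻²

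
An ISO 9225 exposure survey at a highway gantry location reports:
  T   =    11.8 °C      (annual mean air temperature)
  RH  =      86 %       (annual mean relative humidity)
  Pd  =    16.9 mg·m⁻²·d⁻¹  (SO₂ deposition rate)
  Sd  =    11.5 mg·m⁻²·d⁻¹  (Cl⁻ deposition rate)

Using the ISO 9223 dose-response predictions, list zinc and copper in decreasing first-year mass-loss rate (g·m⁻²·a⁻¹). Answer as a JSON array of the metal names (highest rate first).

zinc: temperature factor f = -0.071·(1.8) = -0.1278
  Pd branch = 0.0129·Pd^0.44·e^(0.046·RH+f) = 2.058 μm/a
  Sd branch = 0.0175·Sd^0.57·e^(0.008·RH+0.085·T) = 0.382 μm/a
  sum: 2.058 + 0.382 → r_corr = 2.44 μm/a
  mass loss = 2.44 μm/a × 7.14 g/cm³ = 17.42 g·m⁻²·a⁻¹
copper: T>10 °C ⇒ hinge -0.080·(11.8−10) = -0.1440
  SO₂ term: 0.0053·16.9^0.26·exp(0.059·86-0.1440) = 1.53
  Cl⁻ term: 0.01025·11.5^0.27·exp(0.036·86+0.049·11.8) = 0.7813
  sum: 1.53 + 0.7813 → r_corr = 2.311 μm/a
  mass loss = 2.311 μm/a × 8.96 g/cm³ = 20.71 g·m⁻²·a⁻¹
Ordering by g·m⁻²·a⁻¹: copper (20.7) > zinc (17.4)

["copper", "zinc"]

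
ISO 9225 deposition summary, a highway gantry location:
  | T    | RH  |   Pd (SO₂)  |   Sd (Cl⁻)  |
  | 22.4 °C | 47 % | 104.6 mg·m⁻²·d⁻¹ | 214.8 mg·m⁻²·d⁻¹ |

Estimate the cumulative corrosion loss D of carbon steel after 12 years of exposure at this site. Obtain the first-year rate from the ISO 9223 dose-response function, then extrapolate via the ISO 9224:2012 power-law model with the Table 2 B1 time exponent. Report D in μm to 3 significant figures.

carbon steel: f(T) = -0.054·(T−10) [T>10 °C] = -0.6696
  SO₂ term: 1.77·104.6^0.52·exp(0.02·47-0.6696) = 26.04
  Sd branch = 0.102·Sd^0.62·e^(0.033·RH+0.04·T) = 32.9 μm/a
  r_corr = 26.04 + 32.9 = 58.93 μm/a
ISO 9224: D(t) = r_corr · t^b with b = 0.523 (carbon steel, B1)
  D(12) = 58.93 × 12^0.523 = 58.93 × 3.668 = 216.2 μm

D(12) = 216 μm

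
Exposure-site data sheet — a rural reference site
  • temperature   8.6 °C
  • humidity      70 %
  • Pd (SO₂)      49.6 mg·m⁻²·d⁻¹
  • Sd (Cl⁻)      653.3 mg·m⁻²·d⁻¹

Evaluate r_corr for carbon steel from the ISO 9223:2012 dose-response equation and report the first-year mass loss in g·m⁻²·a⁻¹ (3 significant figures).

carbon steel: T≤10 °C ⇒ hinge +0.150·(8.6−10) = -0.2100
  Pd branch = 1.77·Pd^0.52·e^(0.02·RH+f) = 44.3 μm/a
  Cl⁻ term: 0.102·653.3^0.62·exp(0.033·70+0.04·8.6) = 80.65
  r_corr = 44.3 + 80.65 = 124.9 μm/a
Convert to mass loss: 124.9 μm/a × 7.85 g/cm³ = 980.9 g·m⁻²·a⁻¹

r_corr = 981 g·m⁻²·a⁻¹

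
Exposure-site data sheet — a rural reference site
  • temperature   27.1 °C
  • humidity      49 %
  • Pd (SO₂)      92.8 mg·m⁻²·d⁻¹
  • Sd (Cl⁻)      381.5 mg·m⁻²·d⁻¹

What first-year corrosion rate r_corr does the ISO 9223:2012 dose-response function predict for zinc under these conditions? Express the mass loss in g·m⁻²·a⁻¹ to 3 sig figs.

r_corr = 56.7 g·m⁻²·a⁻¹

zinc: f(T) = -0.071·(T−10) [T>10 °C] = -1.2141
  sulphur-dioxide contribution → 0.2679 μm/a
  chloride contribution → 7.676 μm/a
  total first-year rate 7.944 μm/a
Convert to mass loss: 7.944 μm/a × 7.14 g/cm³ = 56.72 g·m⁻²·a⁻¹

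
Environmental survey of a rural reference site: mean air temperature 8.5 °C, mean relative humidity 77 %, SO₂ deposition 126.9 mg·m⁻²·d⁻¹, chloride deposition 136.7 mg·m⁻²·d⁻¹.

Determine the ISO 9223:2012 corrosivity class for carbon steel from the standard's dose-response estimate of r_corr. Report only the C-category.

C5

carbon steel: temperature factor f = +0.150·(-1.5) = -0.2250
  sulphur-dioxide contribution → 81.82 μm/a
  chloride contribution → 38.37 μm/a
  ⇒ r_corr(carbon steel) = 120.2 μm/a
Category bounds: 80…200 μm/a bracket r_corr ⇒ C5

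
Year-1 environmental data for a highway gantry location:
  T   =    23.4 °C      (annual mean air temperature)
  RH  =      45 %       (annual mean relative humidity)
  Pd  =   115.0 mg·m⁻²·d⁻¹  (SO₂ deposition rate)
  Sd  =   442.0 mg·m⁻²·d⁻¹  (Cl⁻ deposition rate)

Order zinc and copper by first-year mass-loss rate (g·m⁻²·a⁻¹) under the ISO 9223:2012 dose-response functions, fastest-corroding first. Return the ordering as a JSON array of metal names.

zinc: f(T) = -0.071·(T−10) [T>10 °C] = -0.9514
  SO₂ term: 0.0129·115.0^0.44·exp(0.046·45-0.9514) = 0.3185
  Cl⁻ term: 0.0175·442.0^0.57·exp(0.008·45+0.085·23.4) = 5.903
  sum: 0.3185 + 5.903 → r_corr = 6.222 μm/a
  mass loss = 6.222 μm/a × 7.14 g/cm³ = 44.42 g·m⁻²·a⁻¹
copper: T>10 °C ⇒ hinge -0.080·(23.4−10) = -1.0720
  Pd branch = 0.0053·Pd^0.26·e^(0.059·RH+f) = 0.08862 μm/a
  Cl⁻ term: 0.01025·442.0^0.27·exp(0.036·45+0.049·23.4) = 0.8443
  r_corr = 0.08862 + 0.8443 = 0.9329 μm/a
  mass loss = 0.9329 μm/a × 8.96 g/cm³ = 8.359 g·m⁻²·a⁻¹
Ordering by g·m⁻²·a⁻¹: zinc (44.4) > copper (8.36)

["zinc", "copper"]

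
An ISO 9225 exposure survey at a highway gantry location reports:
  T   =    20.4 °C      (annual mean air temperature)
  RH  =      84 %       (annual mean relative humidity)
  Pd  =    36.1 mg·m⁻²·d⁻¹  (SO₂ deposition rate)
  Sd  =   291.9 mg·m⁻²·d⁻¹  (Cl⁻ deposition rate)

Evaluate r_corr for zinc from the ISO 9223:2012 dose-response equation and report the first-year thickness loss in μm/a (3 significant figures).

zinc: f(T) = -0.071·(T−10) [T>10 °C] = -0.7384
  sulphur-dioxide contribution → 1.423 μm/a
  chloride contribution → 4.933 μm/a
  ⇒ r_corr(zinc) = 6.357 μm/a

r_corr = 6.36 μm/a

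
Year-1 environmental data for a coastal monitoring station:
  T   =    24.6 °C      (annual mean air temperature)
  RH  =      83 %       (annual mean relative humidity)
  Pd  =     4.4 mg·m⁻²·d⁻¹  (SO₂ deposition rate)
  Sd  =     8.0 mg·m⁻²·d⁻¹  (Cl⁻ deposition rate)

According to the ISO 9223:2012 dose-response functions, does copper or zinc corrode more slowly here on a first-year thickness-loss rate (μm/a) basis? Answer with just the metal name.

copper: f(T) = -0.080·(T−10) [T>10 °C] = -1.1680
  sulphur-dioxide contribution → 0.3244 μm/a
  chloride contribution → 1.19 μm/a
  ⇒ r_corr(copper) = 1.515 μm/a
zinc: temperature factor f = -0.071·(14.6) = -1.0366
  sulphur-dioxide contribution → 0.3996 μm/a
  chloride contribution → 0.9001 μm/a
  ⇒ r_corr(zinc) = 1.3 μm/a
Ordering by μm/a: copper (1.51) > zinc (1.3)

zinc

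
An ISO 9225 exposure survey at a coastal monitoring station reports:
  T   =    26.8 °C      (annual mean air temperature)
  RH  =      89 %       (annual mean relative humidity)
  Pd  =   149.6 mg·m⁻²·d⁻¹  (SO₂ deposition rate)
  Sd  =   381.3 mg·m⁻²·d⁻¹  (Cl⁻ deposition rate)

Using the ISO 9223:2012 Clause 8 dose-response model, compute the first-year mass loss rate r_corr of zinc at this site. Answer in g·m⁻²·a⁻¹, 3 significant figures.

r_corr = 88.7 g·m⁻²·a⁻¹

zinc: T>10 °C ⇒ hinge -0.071·(26.8−10) = -1.1928
  SO₂ term: 0.0129·149.6^0.44·exp(0.046·89-1.1928) = 2.126
  Sd branch = 0.0175·Sd^0.57·e^(0.008·RH+0.085·T) = 10.3 μm/a
  sum: 2.126 + 10.3 → r_corr = 12.43 μm/a
Convert to mass loss: 12.43 μm/a × 7.14 g/cm³ = 88.73 g·m⁻²·a⁻¹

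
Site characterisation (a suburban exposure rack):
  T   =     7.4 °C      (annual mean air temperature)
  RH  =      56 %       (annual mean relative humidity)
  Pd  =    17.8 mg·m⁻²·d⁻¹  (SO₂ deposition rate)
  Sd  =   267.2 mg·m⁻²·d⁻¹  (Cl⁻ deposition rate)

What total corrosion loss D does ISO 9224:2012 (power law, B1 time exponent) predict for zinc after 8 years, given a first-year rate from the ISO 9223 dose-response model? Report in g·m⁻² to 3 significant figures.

D(8) = 69.2 g·m⁻²

zinc: temperature factor f = +0.038·(-2.6) = -0.0988
  Pd branch = 0.0129·Pd^0.44·e^(0.046·RH+f) = 0.5453 μm/a
  Sd branch = 0.0175·Sd^0.57·e^(0.008·RH+0.085·T) = 1.242 μm/a
  r_corr = 0.5453 + 1.242 = 1.787 μm/a
ISO 9224: D(t) = r_corr · t^b with b = 0.813 (zinc, B1)
  D(8) = 1.787 × 8^0.813 = 1.787 × 5.423 = 9.691 μm
  Mass loss = 9.691 μm × 7.14 g/cm³ = 69.19 g·m⁻²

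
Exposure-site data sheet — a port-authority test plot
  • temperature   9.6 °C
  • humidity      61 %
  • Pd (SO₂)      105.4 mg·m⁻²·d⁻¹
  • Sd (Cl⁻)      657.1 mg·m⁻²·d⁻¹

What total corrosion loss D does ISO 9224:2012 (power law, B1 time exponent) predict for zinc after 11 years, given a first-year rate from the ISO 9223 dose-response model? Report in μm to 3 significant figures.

D(11) = 29.7 μm

zinc: f(T) = +0.038·(T−10) [T≤10 °C] = -0.0152
  sulphur-dioxide contribution → 1.632 μm/a
  chloride contribution → 2.603 μm/a
  ⇒ r_corr(zinc) = 4.234 μm/a
Long-term exponent b (ISO 9224 Table 2, B1) = 0.813
  D(11) = 4.234 × 11^0.813 = 4.234 × 7.025 = 29.75 μm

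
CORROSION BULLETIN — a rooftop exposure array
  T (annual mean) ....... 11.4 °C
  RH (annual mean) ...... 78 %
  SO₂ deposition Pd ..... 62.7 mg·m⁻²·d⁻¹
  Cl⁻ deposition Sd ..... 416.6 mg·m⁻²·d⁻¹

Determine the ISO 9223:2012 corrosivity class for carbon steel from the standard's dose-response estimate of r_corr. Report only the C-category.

C5

carbon steel: f(T) = -0.054·(T−10) [T>10 °C] = -0.0756
  Pd branch = 1.77·Pd^0.52·e^(0.02·RH+f) = 67.18 μm/a
  Sd branch = 0.102·Sd^0.62·e^(0.033·RH+0.04·T) = 88.87 μm/a
  r_corr = 67.18 + 88.87 = 156 μm/a
Category bounds: 80…200 μm/a bracket r_corr ⇒ C5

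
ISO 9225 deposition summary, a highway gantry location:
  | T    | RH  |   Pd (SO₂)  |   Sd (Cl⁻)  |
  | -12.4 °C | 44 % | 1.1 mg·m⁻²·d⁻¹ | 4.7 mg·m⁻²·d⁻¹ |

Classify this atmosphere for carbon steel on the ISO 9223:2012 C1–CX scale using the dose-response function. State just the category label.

carbon steel: temperature factor f = +0.150·(-22.4) = -3.3600
  Pd branch = 1.77·Pd^0.52·e^(0.02·RH+f) = 0.1558 μm/a
  Sd branch = 0.102·Sd^0.62·e^(0.033·RH+0.04·T) = 0.6926 μm/a
  sum: 0.1558 + 0.6926 → r_corr = 0.8484 μm/a
ISO 9223 Table 2 (carbon steel): 0 < 0.848 ≤ 1.3 μm/a ⇒ C1

C1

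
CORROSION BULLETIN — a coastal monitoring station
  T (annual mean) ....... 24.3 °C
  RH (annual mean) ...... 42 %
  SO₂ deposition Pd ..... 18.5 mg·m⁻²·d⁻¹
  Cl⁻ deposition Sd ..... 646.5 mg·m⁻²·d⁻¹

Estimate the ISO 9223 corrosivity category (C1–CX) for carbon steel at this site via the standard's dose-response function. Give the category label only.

carbon steel: f(T) = -0.054·(T−10) [T>10 °C] = -0.7722
  sulphur-dioxide contribution → 8.637 μm/a
  chloride contribution → 59.6 μm/a
  ⇒ r_corr(carbon steel) = 68.23 μm/a
68.2 μm/a falls in (50, 80] for carbon steel → category C4

C4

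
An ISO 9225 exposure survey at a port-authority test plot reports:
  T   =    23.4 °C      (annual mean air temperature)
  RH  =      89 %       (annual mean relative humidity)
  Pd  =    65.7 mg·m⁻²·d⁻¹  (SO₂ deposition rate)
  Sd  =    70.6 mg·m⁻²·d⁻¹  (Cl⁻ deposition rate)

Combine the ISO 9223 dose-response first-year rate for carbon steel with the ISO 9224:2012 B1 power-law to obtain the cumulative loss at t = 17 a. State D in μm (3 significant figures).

carbon steel: temperature factor f = -0.054·(13.4) = -0.7236
  SO₂ term: 1.77·65.7^0.52·exp(0.02·89-0.7236) = 44.86
  Sd branch = 0.102·Sd^0.62·e^(0.033·RH+0.04·T) = 68.69 μm/a
  r_corr = 44.86 + 68.69 = 113.6 μm/a
Power-law: D(17) = r_corr · 17^0.523
  D(17) = 113.6 × 17^0.523 = 113.6 × 4.401 = 499.7 μm

D(17) = 500 μm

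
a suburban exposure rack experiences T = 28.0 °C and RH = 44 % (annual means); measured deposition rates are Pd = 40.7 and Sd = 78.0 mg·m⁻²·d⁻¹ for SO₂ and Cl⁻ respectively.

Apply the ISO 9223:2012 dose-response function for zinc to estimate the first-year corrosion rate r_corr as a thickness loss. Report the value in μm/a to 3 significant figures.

zinc: T>10 °C ⇒ hinge -0.071·(28.0−10) = -1.2780
  sulphur-dioxide contribution → 0.1389 μm/a
  chloride contribution → 3.221 μm/a
  ⇒ r_corr(zinc) = 3.36 μm/a

r_corr = 3.36 μm/a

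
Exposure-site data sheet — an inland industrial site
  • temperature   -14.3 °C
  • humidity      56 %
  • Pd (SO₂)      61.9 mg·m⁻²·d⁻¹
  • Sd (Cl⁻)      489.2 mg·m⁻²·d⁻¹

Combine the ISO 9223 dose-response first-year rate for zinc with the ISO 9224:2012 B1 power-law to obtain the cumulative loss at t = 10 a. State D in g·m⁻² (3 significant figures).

D(10) = 32.1 g·m⁻²

zinc: f(T) = +0.038·(T−10) [T≤10 °C] = -0.9234
  Pd branch = 0.0129·Pd^0.44·e^(0.046·RH+f) = 0.4137 μm/a
  Cl⁻ term: 0.0175·489.2^0.57·exp(0.008·56+0.085·-14.3) = 0.2772
  r_corr = 0.4137 + 0.2772 = 0.6908 μm/a
Power-law: D(10) = r_corr · 10^0.813
  D(10) = 0.6908 × 10^0.813 = 0.6908 × 6.501 = 4.491 μm
  Mass loss = 4.491 μm × 7.14 g/cm³ = 32.07 g·m⁻²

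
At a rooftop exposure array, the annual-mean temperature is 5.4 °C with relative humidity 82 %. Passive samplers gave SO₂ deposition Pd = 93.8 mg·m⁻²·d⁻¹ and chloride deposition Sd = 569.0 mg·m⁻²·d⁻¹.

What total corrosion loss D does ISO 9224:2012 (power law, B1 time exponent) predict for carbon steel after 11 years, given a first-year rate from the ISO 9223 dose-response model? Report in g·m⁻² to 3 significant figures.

carbon steel: temperature factor f = +0.150·(-4.6) = -0.6900
  sulphur-dioxide contribution → 48.54 μm/a
  chloride contribution → 96.78 μm/a
  total first-year rate 145.3 μm/a
ISO 9224: D(t) = r_corr · t^b with b = 0.523 (carbon steel, B1)
  D(11) = 145.3 × 11^0.523 = 145.3 × 3.505 = 509.3 μm
  Mass loss = 509.3 μm × 7.85 g/cm³ = 3998 g·m⁻²

D(11) = 4.00e+03 g·m⁻²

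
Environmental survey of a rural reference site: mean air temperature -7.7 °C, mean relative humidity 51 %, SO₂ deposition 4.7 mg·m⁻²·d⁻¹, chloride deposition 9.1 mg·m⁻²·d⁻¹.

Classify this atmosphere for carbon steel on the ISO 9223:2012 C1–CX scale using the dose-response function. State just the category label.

carbon steel: temperature factor f = +0.150·(-17.7) = -2.6550
  sulphur-dioxide contribution → 0.7716 μm/a
  chloride contribution → 1.586 μm/a
  total first-year rate 2.358 μm/a
2.36 μm/a falls in (1.3, 25] for carbon steel → category C2

C2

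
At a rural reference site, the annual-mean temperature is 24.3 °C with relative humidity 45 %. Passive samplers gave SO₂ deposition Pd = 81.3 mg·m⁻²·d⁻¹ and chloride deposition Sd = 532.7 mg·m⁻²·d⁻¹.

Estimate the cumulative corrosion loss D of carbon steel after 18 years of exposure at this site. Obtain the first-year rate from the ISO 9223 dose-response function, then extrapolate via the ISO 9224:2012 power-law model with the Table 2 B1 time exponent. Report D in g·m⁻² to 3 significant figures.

carbon steel: temperature factor f = -0.054·(14.3) = -0.7722
  Pd branch = 1.77·Pd^0.52·e^(0.02·RH+f) = 19.8 μm/a
  Sd branch = 0.102·Sd^0.62·e^(0.033·RH+0.04·T) = 58.36 μm/a
  r_corr = 19.8 + 58.36 = 78.16 μm/a
Long-term exponent b (ISO 9224 Table 2, B1) = 0.523
  D(18) = 78.16 × 18^0.523 = 78.16 × 4.534 = 354.4 μm
  Mass loss = 354.4 μm × 7.85 g/cm³ = 2782 g·m⁻²

D(18) = 2.78e+03 g·m⁻²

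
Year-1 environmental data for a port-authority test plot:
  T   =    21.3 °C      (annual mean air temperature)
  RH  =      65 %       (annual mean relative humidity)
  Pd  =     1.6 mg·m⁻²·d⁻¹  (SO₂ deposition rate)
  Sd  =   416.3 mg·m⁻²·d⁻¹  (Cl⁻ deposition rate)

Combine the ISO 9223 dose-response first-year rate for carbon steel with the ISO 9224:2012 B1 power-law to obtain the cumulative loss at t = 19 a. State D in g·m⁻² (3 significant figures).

carbon steel: T>10 °C ⇒ hinge -0.054·(21.3−10) = -0.6102
  sulphur-dioxide contribution → 4.505 μm/a
  chloride contribution → 85.94 μm/a
  ⇒ r_corr(carbon steel) = 90.45 μm/a
Long-term exponent b (ISO 9224 Table 2, B1) = 0.523
  D(19) = 90.45 × 19^0.523 = 90.45 × 4.664 = 421.9 μm
  Mass loss = 421.9 μm × 7.85 g/cm³ = 3312 g·m⁻²

D(19) = 3.31e+03 g·m⁻²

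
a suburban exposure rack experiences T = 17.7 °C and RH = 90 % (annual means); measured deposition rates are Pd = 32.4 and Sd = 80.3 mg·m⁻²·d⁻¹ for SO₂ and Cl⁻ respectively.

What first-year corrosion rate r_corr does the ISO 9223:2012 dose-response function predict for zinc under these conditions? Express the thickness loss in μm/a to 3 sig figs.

r_corr = 4.14 μm/a

zinc: temperature factor f = -0.071·(7.7) = -0.5467
  SO₂ term: 0.0129·32.4^0.44·exp(0.046·90-0.5467) = 2.167
  Sd branch = 0.0175·Sd^0.57·e^(0.008·RH+0.085·T) = 1.972 μm/a
  sum: 2.167 + 1.972 → r_corr = 4.138 μm/a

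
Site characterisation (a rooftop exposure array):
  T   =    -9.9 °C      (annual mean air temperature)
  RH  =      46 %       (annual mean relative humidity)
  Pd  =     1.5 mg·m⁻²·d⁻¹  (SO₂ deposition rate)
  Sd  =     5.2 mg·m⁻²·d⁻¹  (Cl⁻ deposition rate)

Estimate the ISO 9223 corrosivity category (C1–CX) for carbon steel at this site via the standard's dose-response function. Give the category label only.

C1

carbon steel: temperature factor f = +0.150·(-19.9) = -2.9850
  sulphur-dioxide contribution → 0.2772 μm/a
  chloride contribution → 0.8706 μm/a
  ⇒ r_corr(carbon steel) = 1.148 μm/a
Category bounds: 0…1.3 μm/a bracket r_corr ⇒ C1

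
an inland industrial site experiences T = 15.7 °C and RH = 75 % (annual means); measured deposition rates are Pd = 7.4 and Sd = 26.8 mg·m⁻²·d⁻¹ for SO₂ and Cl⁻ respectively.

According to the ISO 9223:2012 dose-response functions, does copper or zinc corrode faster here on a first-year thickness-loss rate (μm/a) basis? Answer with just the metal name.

zinc

copper: temperature factor f = -0.080·(5.7) = -0.4560
  SO₂ term: 0.0053·7.4^0.26·exp(0.059·75-0.4560) = 0.4721
  Cl⁻ term: 0.01025·26.8^0.27·exp(0.036·75+0.049·15.7) = 0.7999
  sum: 0.4721 + 0.7999 → r_corr = 1.272 μm/a
zinc: T>10 °C ⇒ hinge -0.071·(15.7−10) = -0.4047
  SO₂ term: 0.0129·7.4^0.44·exp(0.046·75-0.4047) = 0.654
  Cl⁻ term: 0.0175·26.8^0.57·exp(0.008·75+0.085·15.7) = 0.7893
  sum: 0.654 + 0.7893 → r_corr = 1.443 μm/a
Ordering by μm/a: zinc (1.44) > copper (1.27)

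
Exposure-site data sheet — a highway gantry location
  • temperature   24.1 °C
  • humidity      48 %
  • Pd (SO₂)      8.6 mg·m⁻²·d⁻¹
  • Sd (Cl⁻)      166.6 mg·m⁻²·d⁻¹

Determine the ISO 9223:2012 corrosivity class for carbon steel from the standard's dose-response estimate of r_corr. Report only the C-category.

C3

carbon steel: T>10 °C ⇒ hinge -0.054·(24.1−10) = -0.7614
  sulphur-dioxide contribution → 6.609 μm/a
  chloride contribution → 31.09 μm/a
  ⇒ r_corr(carbon steel) = 37.7 μm/a
Category bounds: 25…50 μm/a bracket r_corr ⇒ C3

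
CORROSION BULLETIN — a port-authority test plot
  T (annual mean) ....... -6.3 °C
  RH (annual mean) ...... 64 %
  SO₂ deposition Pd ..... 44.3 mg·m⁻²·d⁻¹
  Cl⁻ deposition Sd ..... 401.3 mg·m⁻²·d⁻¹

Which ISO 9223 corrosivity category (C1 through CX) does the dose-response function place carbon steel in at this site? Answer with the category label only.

C3

carbon steel: T≤10 °C ⇒ hinge +0.150·(-6.3−10) = -2.4450
  SO₂ term: 1.77·44.3^0.52·exp(0.02·64-2.4450) = 3.964
  Sd branch = 0.102·Sd^0.62·e^(0.033·RH+0.04·T) = 26.95 μm/a
  r_corr = 3.964 + 26.95 = 30.91 μm/a
Category bounds: 25…50 μm/a bracket r_corr ⇒ C3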